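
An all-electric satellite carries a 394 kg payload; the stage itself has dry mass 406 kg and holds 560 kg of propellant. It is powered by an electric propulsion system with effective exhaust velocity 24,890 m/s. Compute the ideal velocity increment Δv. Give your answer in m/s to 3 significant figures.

Δv ≈ 13200 m/s

m₀ = payload + dry + propellant = 394 + 406 + 560 = 1,360 kg.
m_f = payload + dry = 394 + 406 = 800 kg.
Δv = v_e · ln(m₀/m_f) = 24890.0 × ln(1.7) = 24890.0 × 0.5306 ≈ 13207.3 m/s.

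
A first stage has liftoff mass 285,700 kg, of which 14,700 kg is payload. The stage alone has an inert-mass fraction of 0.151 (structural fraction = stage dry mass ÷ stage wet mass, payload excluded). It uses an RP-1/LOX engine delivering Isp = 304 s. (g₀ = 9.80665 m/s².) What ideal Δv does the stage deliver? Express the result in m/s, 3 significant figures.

Δv ≈ 4880 m/s

Stage wet mass = m₀ − payload = 285,700 − 14,700 = 271,000 kg.
Stage dry mass = ε × stage wet mass = 0.151 × 271,000 = 40,921 kg.
Burnout mass m_f = stage dry + payload = 40,921 + 14,700 = 55,621 kg.
v_e = Isp · g₀ = 304 × 9.80665 = 2981.2 m/s.
Δv = v_e · ln(285,700/55,621) = 2981.2 × ln(5.137) = 2981.2 × 1.6364 ≈ 4878 m/s.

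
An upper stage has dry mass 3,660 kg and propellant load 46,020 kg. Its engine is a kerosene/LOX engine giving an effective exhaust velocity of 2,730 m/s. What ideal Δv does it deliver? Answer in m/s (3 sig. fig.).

Δv ≈ 7120 m/s

m₀ = m_dry + m_prop = 3,660 + 46,020 = 49,680 kg.
By the Tsiolkovsky rocket equation, Δv = v_e · ln(m₀/m_f) = 2730.0 × ln(13.57) = 2730.0 × 2.6081 ≈ 7120.2 m/s.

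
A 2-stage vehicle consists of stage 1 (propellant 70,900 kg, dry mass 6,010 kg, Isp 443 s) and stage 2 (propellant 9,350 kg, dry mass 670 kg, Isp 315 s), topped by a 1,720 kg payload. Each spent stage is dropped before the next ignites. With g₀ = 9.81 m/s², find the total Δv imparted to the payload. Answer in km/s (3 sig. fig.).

Ignition mass of stage 1 = 70,900+6,010 + 9,350+670 + 1,720 = 88,650 kg.
Stage 1: m₀ = 88,650 kg, m_f = 88,650 − 70,900 = 17,750 kg; Δv = 443×9.81×ln(4.994) = 4345.8×1.6083 ≈ 6989 m/s.
Stage 2: m₀ = 11,740 kg, m_f = 11,740 − 9,350 = 2,390 kg; Δv = 315×9.81×ln(4.912) = 3090.2×1.5917 ≈ 4919 m/s.
Total Δv = 6989 + 4919 = 11908 m/s.

Δv ≈ 11.9 km/s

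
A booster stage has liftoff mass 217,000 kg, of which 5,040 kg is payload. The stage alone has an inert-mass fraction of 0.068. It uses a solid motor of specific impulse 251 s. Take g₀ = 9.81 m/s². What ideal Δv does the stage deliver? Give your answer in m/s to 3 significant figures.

Stage wet mass = m₀ − payload = 217,000 − 5,040 = 211,960 kg.
Stage dry mass = ε × stage wet mass = 0.068 × 211,960 = 14,413.3 kg.
Burnout mass m_f = stage dry + payload = 14,413.3 + 5,040 = 19,453.3 kg.
v_e = Isp · g₀ = 251 × 9.81 = 2462.3 m/s.
Δv = v_e · ln(217,000/19,453.3) = 2462.3 × ln(11.15) = 2462.3 × 2.4119 ≈ 5939 m/s.

Δv ≈ 5940 m/s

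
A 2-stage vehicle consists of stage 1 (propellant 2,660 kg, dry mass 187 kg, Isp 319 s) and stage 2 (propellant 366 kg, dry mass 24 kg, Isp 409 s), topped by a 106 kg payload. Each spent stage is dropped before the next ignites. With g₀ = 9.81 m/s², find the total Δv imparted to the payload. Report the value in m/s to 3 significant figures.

Ignition mass of stage 1 = 2,660+187 + 366+24 + 106 = 3,343 kg.
Stage 1: m₀ = 3,343 kg, m_f = 3,343 − 2,660 = 683 kg; Δv = 319×9.81×ln(4.895) = 3129.4×1.5881 ≈ 4970 m/s.
Stage 2: m₀ = 496 kg, m_f = 496 − 366 = 130 kg; Δv = 409×9.81×ln(3.815) = 4012.3×1.3390 ≈ 5373 m/s.
Total Δv = 4970 + 5373 = 10343 m/s.

Δv ≈ 10300 m/s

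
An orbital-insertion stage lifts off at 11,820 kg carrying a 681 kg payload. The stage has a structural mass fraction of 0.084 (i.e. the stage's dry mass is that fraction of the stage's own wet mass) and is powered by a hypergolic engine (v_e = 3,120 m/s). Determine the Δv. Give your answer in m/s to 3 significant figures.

Stage wet mass = m₀ − payload = 11,820 − 681 = 11,139 kg.
Stage dry mass = ε × stage wet mass = 0.084 × 11,139 = 935.676 kg.
Burnout mass m_f = stage dry + payload = 935.676 + 681 = 1,616.676 kg.
Using Δv = v_e ln(m₀/m_f): Δv = v_e · ln(11,820/1,616.676) = 3120.0 × ln(7.311) = 3120.0 × 1.9894 ≈ 6207 m/s.

Δv ≈ 6210 m/s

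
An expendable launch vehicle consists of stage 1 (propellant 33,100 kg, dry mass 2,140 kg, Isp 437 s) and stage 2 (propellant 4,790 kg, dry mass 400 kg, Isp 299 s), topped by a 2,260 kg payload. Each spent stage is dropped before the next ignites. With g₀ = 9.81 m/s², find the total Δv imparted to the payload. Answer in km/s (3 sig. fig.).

Ignition mass of stage 1 = 33,100+2,140 + 4,790+400 + 2,260 = 42,690 kg.
Stage 1: m₀ = 42,690 kg, m_f = 42,690 − 33,100 = 9,590 kg; Δv = 437×9.81×ln(4.452) = 4287.0×1.4932 ≈ 6401 m/s.
Stage 2: m₀ = 7,450 kg, m_f = 7,450 − 4,790 = 2,660 kg; Δv = 299×9.81×ln(2.801) = 2933.2×1.0299 ≈ 3021 m/s.
Total Δv = 6401 + 3021 = 9422 m/s.

Δv ≈ 9.42 km/s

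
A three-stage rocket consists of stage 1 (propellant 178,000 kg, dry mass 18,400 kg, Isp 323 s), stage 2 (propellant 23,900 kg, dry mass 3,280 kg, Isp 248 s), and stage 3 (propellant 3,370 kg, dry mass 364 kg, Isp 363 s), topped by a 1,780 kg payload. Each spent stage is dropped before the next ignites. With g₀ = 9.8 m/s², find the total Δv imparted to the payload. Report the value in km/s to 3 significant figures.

Δv ≈ 11.3 km/s

Ignition mass of stage 1 = 178,000+18,400 + 23,900+3,280 + 3,370+364 + 1,780 = 229,094 kg.
Stage 1: m₀ = 229,094 kg, m_f = 229,094 − 178,000 = 51,094 kg; Δv = 323×9.8×ln(4.484) = 3165.4×1.5005 ≈ 4750 m/s.
Stage 2: m₀ = 32,694 kg, m_f = 32,694 − 23,900 = 8,794 kg; Δv = 248×9.8×ln(3.718) = 2430.4×1.3131 ≈ 3191 m/s.
Stage 3: m₀ = 5,514 kg, m_f = 5,514 − 3,370 = 2,144 kg; Δv = 363×9.8×ln(2.572) = 3557.4×0.9446 ≈ 3360 m/s.
Total Δv = 4750 + 3191 + 3360 = 11301 m/s.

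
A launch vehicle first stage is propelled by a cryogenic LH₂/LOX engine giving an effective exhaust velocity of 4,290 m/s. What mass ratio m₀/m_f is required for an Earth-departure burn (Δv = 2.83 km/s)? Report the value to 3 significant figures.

mass ratio ≈ 1.93

Using Δv = v_e ln(m₀/m_f): m₀/m_f = exp(Δv / v_e) = exp(2830 / 4290.0) = exp(0.6597) = 1.9342.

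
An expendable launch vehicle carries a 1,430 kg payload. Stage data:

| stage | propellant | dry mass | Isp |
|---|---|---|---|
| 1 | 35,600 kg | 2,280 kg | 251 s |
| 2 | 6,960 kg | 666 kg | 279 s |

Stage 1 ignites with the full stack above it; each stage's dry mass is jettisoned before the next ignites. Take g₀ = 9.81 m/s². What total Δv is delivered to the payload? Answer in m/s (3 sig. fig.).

Δv ≈ 7500 m/s

Ignition mass of stage 1 = 35,600+2,280 + 6,960+666 + 1,430 = 46,936 kg.
Stage 1: m₀ = 46,936 kg, m_f = 46,936 − 35,600 = 11,336 kg; Δv = 251×9.81×ln(4.14) = 2462.3×1.4208 ≈ 3498 m/s.
Stage 2: m₀ = 9,056 kg, m_f = 9,056 − 6,960 = 2,096 kg; Δv = 279×9.81×ln(4.321) = 2737.0×1.4634 ≈ 4005 m/s.
Total Δv = 3498 + 4005 = 7503 m/s.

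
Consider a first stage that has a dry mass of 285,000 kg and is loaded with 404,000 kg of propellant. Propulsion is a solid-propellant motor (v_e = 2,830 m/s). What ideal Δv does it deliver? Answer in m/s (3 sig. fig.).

m₀ = m_dry + m_prop = 285,000 + 404,000 = 689,000 kg.
By the Tsiolkovsky rocket equation, Δv = v_e · ln(m₀/m_f) = 2830.0 × ln(2.418) = 2830.0 × 0.8828 ≈ 2498.2 m/s.

Δv ≈ 2500 m/s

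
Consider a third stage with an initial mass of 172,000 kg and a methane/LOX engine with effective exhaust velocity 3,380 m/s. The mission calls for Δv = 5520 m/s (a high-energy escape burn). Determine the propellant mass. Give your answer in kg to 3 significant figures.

Rocket equation: m₀/m_f = exp(Δv / v_e) = exp(5520 / 3380.0) = exp(1.6331) = 5.1199.
m_f = 172,000 / 5.1199 = 33,594.4 kg, so propellant = m₀ − m_f = 172,000 − 33,594.4 = 138,405.6 kg.

propellant mass ≈ 138000 kg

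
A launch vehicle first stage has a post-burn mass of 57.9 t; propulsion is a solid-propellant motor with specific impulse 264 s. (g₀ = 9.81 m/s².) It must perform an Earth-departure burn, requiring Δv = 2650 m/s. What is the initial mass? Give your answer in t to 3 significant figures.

initial mass ≈ 161 t

v_e = Isp · g₀ = 264 × 9.81 = 2589.8 m/s.
Rocket equation: m₀/m_f = exp(Δv / v_e) = exp(2650 / 2589.8) = exp(1.0232) = 2.7822.
m₀ = m_f × 2.7822 = 57.9 × 2.7822 = 161.089 t.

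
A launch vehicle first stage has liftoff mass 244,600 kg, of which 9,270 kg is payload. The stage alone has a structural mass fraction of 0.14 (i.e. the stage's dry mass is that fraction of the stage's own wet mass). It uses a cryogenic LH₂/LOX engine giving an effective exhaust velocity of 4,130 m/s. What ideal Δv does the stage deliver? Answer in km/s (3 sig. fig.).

Δv ≈ 7.26 km/s

Stage wet mass = m₀ − payload = 244,600 − 9,270 = 235,330 kg.
Stage dry mass = ε × stage wet mass = 0.14 × 235,330 = 32,946.2 kg.
Burnout mass m_f = stage dry + payload = 32,946.2 + 9,270 = 42,216.2 kg.
Δv = v_e · ln(244,600/42,216.2) = 4130.0 × ln(5.794) = 4130.0 × 1.7568 ≈ 7256 m/s.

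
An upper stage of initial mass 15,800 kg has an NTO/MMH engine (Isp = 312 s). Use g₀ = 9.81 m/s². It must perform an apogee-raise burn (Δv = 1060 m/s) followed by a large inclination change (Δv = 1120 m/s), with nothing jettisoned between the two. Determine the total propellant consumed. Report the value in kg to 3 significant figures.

total propellant consumed ≈ 8050 kg

v_e = Isp · g₀ = 312 × 9.81 = 3060.7 m/s.
After the first burn: m = 15800 × exp(−1060/3060.7) = 15800 × 0.70728 = 11,175 kg.
After the second burn: m = 11,175 × exp(−1120/3060.7) = 11,175 × 0.69355 = 7,750.42 kg.
Total propellant = m₀ − m_final = 15800 − 7,750.42 = 8,049.58 kg.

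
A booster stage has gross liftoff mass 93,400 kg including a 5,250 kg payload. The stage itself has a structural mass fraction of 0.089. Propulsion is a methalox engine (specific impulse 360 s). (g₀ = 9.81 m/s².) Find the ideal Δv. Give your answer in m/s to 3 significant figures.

Δv ≈ 6940 m/s

Stage wet mass = m₀ − payload = 93,400 − 5,250 = 88,150 kg.
Stage dry mass = ε × stage wet mass = 0.089 × 88,150 = 7,845.35 kg.
Burnout mass m_f = stage dry + payload = 7,845.35 + 5,250 = 13,095.35 kg.
v_e = Isp · g₀ = 360 × 9.81 = 3531.6 m/s.
Δv = v_e · ln(93,400/13,095.35) = 3531.6 × ln(7.132) = 3531.6 × 1.9646 ≈ 6938 m/s.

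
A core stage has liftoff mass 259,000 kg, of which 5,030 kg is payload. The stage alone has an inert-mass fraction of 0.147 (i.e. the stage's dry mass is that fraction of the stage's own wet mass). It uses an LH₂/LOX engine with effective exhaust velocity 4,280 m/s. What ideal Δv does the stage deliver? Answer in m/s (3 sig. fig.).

Stage wet mass = m₀ − payload = 259,000 − 5,030 = 253,970 kg.
Stage dry mass = ε × stage wet mass = 0.147 × 253,970 = 37,333.6 kg.
Burnout mass m_f = stage dry + payload = 37,333.6 + 5,030 = 42,363.6 kg.
Rocket equation: Δv = v_e · ln(259,000/42,363.6) = 4280.0 × ln(6.114) = 4280.0 × 1.8105 ≈ 7749 m/s.

Δv ≈ 7750 m/s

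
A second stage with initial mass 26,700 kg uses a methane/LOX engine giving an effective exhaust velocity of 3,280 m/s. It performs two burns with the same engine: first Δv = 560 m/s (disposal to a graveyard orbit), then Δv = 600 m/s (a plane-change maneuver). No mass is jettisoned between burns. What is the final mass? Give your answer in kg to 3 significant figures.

final mass ≈ 18700 kg

After the first burn: m = 26700 × exp(−560/3280.0) = 26700 × 0.84305 = 22,509.4 kg.
After the second burn: m = 22,509.4 × exp(−600/3280.0) = 22,509.4 × 0.83283 = 18,746.5 kg.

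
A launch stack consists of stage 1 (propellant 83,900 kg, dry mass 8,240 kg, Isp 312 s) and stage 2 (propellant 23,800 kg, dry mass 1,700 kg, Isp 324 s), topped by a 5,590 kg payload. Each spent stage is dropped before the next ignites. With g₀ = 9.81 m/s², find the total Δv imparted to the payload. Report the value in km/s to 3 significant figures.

Ignition mass of stage 1 = 83,900+8,240 + 23,800+1,700 + 5,590 = 123,230 kg.
Stage 1: m₀ = 123,230 kg, m_f = 123,230 − 83,900 = 39,330 kg; Δv = 312×9.81×ln(3.133) = 3060.7×1.1421 ≈ 3496 m/s.
Stage 2: m₀ = 31,090 kg, m_f = 31,090 − 23,800 = 7,290 kg; Δv = 324×9.81×ln(4.265) = 3178.4×1.4504 ≈ 4610 m/s.
Total Δv = 3496 + 4610 = 8106 m/s.

Δv ≈ 8.11 km/s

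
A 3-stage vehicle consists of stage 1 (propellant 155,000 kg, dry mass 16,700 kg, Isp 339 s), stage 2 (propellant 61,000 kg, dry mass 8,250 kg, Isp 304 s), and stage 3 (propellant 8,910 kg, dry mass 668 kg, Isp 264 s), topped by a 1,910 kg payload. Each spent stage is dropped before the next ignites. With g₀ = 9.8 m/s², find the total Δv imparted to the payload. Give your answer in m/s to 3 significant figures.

Ignition mass of stage 1 = 155,000+16,700 + 61,000+8,250 + 8,910+668 + 1,910 = 252,438 kg.
Stage 1: m₀ = 252,438 kg, m_f = 252,438 − 155,000 = 97,438 kg; Δv = 339×9.8×ln(2.591) = 3322.2×0.9519 ≈ 3163 m/s.
Stage 2: m₀ = 80,738 kg, m_f = 80,738 − 61,000 = 19,738 kg; Δv = 304×9.8×ln(4.09) = 2979.2×1.4087 ≈ 4197 m/s.
Stage 3: m₀ = 11,488 kg, m_f = 11,488 − 8,910 = 2,578 kg; Δv = 264×9.8×ln(4.456) = 2587.2×1.4943 ≈ 3866 m/s.
Total Δv = 3163 + 4197 + 3866 = 11226 m/s.

Δv ≈ 11200 m/s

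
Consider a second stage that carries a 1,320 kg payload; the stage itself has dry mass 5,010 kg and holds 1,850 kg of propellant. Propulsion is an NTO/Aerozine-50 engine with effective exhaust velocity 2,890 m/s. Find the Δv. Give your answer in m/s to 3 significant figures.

Δv ≈ 741 m/s

m₀ = payload + dry + propellant = 1,320 + 5,010 + 1,850 = 8,180 kg.
m_f = payload + dry = 1,320 + 5,010 = 6,330 kg.
Δv = v_e · ln(m₀/m_f) = 2890.0 × ln(1.292) = 2890.0 × 0.2564 ≈ 741.0 m/s.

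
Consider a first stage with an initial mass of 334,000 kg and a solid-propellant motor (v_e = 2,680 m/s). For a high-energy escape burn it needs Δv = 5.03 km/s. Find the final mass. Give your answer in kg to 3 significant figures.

final mass ≈ 51100 kg

Using Δv = v_e ln(m₀/m_f): m₀/m_f = exp(Δv / v_e) = exp(5030 / 2680.0) = exp(1.8769) = 6.5330.
m_f = m₀ / 6.5330 = 334,000 / 6.5330 = 51,125.1 kg.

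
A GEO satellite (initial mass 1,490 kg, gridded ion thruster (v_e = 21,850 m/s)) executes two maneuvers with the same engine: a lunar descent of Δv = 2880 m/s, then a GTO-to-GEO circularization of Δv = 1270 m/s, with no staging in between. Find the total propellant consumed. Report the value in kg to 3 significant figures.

total propellant consumed ≈ 258 kg

After the first burn: m = 1490 × exp(−2880/21850.0) = 1490 × 0.87651 = 1,306 kg.
After the second burn: m = 1,306 × exp(−1270/21850.0) = 1,306 × 0.94353 = 1,232.25 kg.
Total propellant = m₀ − m_final = 1490 − 1,232.25 = 257.75 kg.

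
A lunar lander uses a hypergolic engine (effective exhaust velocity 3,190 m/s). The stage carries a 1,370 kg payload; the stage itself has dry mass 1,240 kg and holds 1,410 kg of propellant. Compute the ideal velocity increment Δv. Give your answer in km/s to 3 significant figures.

m₀ = payload + dry + propellant = 1,370 + 1,240 + 1,410 = 4,020 kg.
m_f = payload + dry = 1,370 + 1,240 = 2,610 kg.
Rocket equation: Δv = v_e · ln(m₀/m_f) = 3190.0 × ln(1.54) = 3190.0 × 0.4319 ≈ 1377.9 m/s.

Δv ≈ 1.38 km/s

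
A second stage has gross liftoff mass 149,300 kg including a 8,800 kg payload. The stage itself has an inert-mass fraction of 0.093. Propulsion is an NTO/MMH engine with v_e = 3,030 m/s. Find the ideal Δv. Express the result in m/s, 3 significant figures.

Δv ≈ 5820 m/s

Stage wet mass = m₀ − payload = 149,300 − 8,800 = 140,500 kg.
Stage dry mass = ε × stage wet mass = 0.093 × 140,500 = 13,066.5 kg.
Burnout mass m_f = stage dry + payload = 13,066.5 + 8,800 = 21,866.5 kg.
Rocket equation: Δv = v_e · ln(149,300/21,866.5) = 3030.0 × ln(6.828) = 3030.0 × 1.9210 ≈ 5821 m/s.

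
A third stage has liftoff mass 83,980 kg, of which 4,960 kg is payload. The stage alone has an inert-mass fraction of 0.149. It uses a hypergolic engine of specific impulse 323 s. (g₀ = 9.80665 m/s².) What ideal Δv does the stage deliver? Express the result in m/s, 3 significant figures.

Δv ≈ 5110 m/s

Stage wet mass = m₀ − payload = 83,980 − 4,960 = 79,020 kg.
Stage dry mass = ε × stage wet mass = 0.149 × 79,020 = 11,774 kg.
Burnout mass m_f = stage dry + payload = 11,774 + 4,960 = 16,734 kg.
v_e = Isp · g₀ = 323 × 9.80665 = 3167.5 m/s.
Using Δv = v_e ln(m₀/m_f): Δv = v_e · ln(83,980/16,734) = 3167.5 × ln(5.019) = 3167.5 × 1.6131 ≈ 5110 m/s.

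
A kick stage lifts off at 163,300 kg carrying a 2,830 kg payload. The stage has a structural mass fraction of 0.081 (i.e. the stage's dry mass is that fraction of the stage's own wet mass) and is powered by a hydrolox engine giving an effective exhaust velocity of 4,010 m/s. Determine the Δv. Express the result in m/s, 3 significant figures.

Δv ≈ 9360 m/s

Stage wet mass = m₀ − payload = 163,300 − 2,830 = 160,470 kg.
Stage dry mass = ε × stage wet mass = 0.081 × 160,470 = 12,998.1 kg.
Burnout mass m_f = stage dry + payload = 12,998.1 + 2,830 = 15,828.1 kg.
Using Δv = v_e ln(m₀/m_f): Δv = v_e · ln(163,300/15,828.1) = 4010.0 × ln(10.32) = 4010.0 × 2.3338 ≈ 9359 m/s.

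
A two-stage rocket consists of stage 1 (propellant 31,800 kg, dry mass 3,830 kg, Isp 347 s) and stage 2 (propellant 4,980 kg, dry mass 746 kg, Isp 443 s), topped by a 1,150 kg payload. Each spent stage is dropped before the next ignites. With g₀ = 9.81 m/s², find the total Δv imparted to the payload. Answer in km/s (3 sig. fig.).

Ignition mass of stage 1 = 31,800+3,830 + 4,980+746 + 1,150 = 42,506 kg.
Stage 1: m₀ = 42,506 kg, m_f = 42,506 − 31,800 = 10,706 kg; Δv = 347×9.81×ln(3.97) = 3404.1×1.3788 ≈ 4694 m/s.
Stage 2: m₀ = 6,876 kg, m_f = 6,876 − 4,980 = 1,896 kg; Δv = 443×9.81×ln(3.627) = 4345.8×1.2883 ≈ 5599 m/s.
Total Δv = 4694 + 5599 = 10293 m/s.

Δv ≈ 10.3 km/s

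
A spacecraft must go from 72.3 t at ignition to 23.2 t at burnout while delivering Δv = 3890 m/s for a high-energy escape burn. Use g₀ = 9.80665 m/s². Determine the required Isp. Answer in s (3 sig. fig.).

Isp ≈ 349 s

ln(m₀/m_f) = ln(72300/23200) = ln(3.116) = 1.1367.
v_e = Δv / ln(m₀/m_f) = 3890 / 1.1367 = 3422.3 m/s.
Isp = v_e / g₀ = 3422.3 / 9.80665 = 349.0 s.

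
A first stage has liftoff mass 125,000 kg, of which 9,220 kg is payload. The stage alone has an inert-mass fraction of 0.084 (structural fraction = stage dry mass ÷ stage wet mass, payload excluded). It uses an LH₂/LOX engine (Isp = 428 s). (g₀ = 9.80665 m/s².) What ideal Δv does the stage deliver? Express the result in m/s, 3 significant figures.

Δv ≈ 7920 m/s

Stage wet mass = m₀ − payload = 125,000 − 9,220 = 115,780 kg.
Stage dry mass = ε × stage wet mass = 0.084 × 115,780 = 9,725.52 kg.
Burnout mass m_f = stage dry + payload = 9,725.52 + 9,220 = 18,945.52 kg.
v_e = Isp · g₀ = 428 × 9.80665 = 4197.2 m/s.
Rocket equation: Δv = v_e · ln(125,000/18,945.52) = 4197.2 × ln(6.598) = 4197.2 × 1.8867 ≈ 7919 m/s.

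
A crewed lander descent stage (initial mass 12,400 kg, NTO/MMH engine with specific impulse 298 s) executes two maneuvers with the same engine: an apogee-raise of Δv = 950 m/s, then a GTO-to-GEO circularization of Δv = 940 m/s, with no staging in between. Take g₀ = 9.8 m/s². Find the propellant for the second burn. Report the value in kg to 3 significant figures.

propellant for the second burn ≈ 2460 kg

v_e = Isp · g₀ = 298 × 9.8 = 2920.4 m/s.
After the first burn: m = 12400 × exp(−950/2920.4) = 12400 × 0.72231 = 8,956.64 kg.
After the second burn: m = 8,956.64 × exp(−940/2920.4) = 8,956.64 × 0.72479 = 6,491.68 kg.
Second-burn propellant = 8,956.64 − 6,491.68 = 2,464.96 kg.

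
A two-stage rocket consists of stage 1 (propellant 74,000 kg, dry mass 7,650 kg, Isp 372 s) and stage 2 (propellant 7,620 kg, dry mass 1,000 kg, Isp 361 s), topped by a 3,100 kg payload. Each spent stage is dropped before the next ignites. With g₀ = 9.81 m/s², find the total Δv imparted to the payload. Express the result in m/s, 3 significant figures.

Ignition mass of stage 1 = 74,000+7,650 + 7,620+1,000 + 3,100 = 93,370 kg.
Stage 1: m₀ = 93,370 kg, m_f = 93,370 − 74,000 = 19,370 kg; Δv = 372×9.81×ln(4.82) = 3649.3×1.5728 ≈ 5740 m/s.
Stage 2: m₀ = 11,720 kg, m_f = 11,720 − 7,620 = 4,100 kg; Δv = 361×9.81×ln(2.859) = 3541.4×1.0503 ≈ 3720 m/s.
Total Δv = 5740 + 3720 = 9460 m/s.

Δv ≈ 9460 m/s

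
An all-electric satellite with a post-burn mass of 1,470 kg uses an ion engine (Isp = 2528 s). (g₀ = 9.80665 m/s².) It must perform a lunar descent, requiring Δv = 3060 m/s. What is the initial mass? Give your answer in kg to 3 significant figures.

initial mass ≈ 1660 kg

v_e = Isp · g₀ = 2528 × 9.80665 = 24791.2 m/s.
By the Tsiolkovsky rocket equation, m₀/m_f = exp(Δv / v_e) = exp(3060 / 24791.2) = exp(0.1234) = 1.1314.
m₀ = m_f × 1.1314 = 1,470 × 1.1314 = 1,663.16 kg.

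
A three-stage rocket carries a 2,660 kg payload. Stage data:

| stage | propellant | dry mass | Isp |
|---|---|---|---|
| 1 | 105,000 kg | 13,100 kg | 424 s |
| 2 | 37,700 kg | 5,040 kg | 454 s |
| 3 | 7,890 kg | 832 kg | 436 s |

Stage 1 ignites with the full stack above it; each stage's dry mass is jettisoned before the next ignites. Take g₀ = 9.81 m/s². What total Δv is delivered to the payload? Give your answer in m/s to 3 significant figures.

Δv ≈ 14300 m/s

Ignition mass of stage 1 = 105,000+13,100 + 37,700+5,040 + 7,890+832 + 2,660 = 172,222 kg.
Stage 1: m₀ = 172,222 kg, m_f = 172,222 − 105,000 = 67,222 kg; Δv = 424×9.81×ln(2.562) = 4159.4×0.9408 ≈ 3913 m/s.
Stage 2: m₀ = 54,122 kg, m_f = 54,122 − 37,700 = 16,422 kg; Δv = 454×9.81×ln(3.296) = 4453.7×1.1926 ≈ 5312 m/s.
Stage 3: m₀ = 11,382 kg, m_f = 11,382 − 7,890 = 3,492 kg; Δv = 436×9.81×ln(3.259) = 4277.2×1.1816 ≈ 5054 m/s.
Total Δv = 3913 + 5312 + 5054 = 14279 m/s.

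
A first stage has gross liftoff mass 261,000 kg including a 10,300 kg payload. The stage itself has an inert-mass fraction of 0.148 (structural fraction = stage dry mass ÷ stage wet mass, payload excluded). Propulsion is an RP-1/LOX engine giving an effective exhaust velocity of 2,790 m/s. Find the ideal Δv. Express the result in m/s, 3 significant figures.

Δv ≈ 4760 m/s

Stage wet mass = m₀ − payload = 261,000 − 10,300 = 250,700 kg.
Stage dry mass = ε × stage wet mass = 0.148 × 250,700 = 37,103.6 kg.
Burnout mass m_f = stage dry + payload = 37,103.6 + 10,300 = 47,403.6 kg.
By the Tsiolkovsky rocket equation, Δv = v_e · ln(261,000/47,403.6) = 2790.0 × ln(5.506) = 2790.0 × 1.7058 ≈ 4759 m/s.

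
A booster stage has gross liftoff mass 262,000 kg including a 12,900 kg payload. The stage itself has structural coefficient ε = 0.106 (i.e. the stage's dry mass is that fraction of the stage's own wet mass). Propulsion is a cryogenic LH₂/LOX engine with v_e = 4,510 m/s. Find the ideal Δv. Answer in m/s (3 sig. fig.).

Stage wet mass = m₀ − payload = 262,000 − 12,900 = 249,100 kg.
Stage dry mass = ε × stage wet mass = 0.106 × 249,100 = 26,404.6 kg.
Burnout mass m_f = stage dry + payload = 26,404.6 + 12,900 = 39,304.6 kg.
By the Tsiolkovsky rocket equation, Δv = v_e · ln(262,000/39,304.6) = 4510.0 × ln(6.666) = 4510.0 × 1.8970 ≈ 8555 m/s.

Δv ≈ 8560 m/s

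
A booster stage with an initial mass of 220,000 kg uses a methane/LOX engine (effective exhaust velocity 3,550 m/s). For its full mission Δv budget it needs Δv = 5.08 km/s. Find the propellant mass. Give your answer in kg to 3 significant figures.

Rocket equation: m₀/m_f = exp(Δv / v_e) = exp(5080 / 3550.0) = exp(1.4310) = 4.1828.
m_f = 220,000 / 4.1828 = 52,596.3 kg, so propellant = m₀ − m_f = 220,000 − 52,596.3 = 167,403.7 kg.

propellant mass ≈ 167000 kg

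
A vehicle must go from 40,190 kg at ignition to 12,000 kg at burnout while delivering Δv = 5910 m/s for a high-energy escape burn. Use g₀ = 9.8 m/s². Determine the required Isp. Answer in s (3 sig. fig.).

Isp ≈ 499 s

ln(m₀/m_f) = ln(40190/12000) = ln(3.349) = 1.2087.
v_e = Δv / ln(m₀/m_f) = 5910 / 1.2087 = 4889.5 m/s.
Isp = v_e / g₀ = 4889.5 / 9.8 = 498.9 s.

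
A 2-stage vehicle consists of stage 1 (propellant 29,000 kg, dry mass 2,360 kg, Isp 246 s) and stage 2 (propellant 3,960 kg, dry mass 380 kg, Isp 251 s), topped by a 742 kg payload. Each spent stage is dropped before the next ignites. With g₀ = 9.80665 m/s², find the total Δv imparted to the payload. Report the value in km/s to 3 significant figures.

Δv ≈ 7.55 km/s

Ignition mass of stage 1 = 29,000+2,360 + 3,960+380 + 742 = 36,442 kg.
Stage 1: m₀ = 36,442 kg, m_f = 36,442 − 29,000 = 7,442 kg; Δv = 246×9.80665×ln(4.897) = 2412.4×1.5886 ≈ 3832 m/s.
Stage 2: m₀ = 5,082 kg, m_f = 5,082 − 3,960 = 1,122 kg; Δv = 251×9.80665×ln(4.529) = 2461.5×1.5106 ≈ 3718 m/s.
Total Δv = 3832 + 3718 = 7550 m/s.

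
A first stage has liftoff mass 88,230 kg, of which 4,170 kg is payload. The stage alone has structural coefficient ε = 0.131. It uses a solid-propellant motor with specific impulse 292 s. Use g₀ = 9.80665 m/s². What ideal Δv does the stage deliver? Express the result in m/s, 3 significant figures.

Stage wet mass = m₀ − payload = 88,230 − 4,170 = 84,060 kg.
Stage dry mass = ε × stage wet mass = 0.131 × 84,060 = 11,011.9 kg.
Burnout mass m_f = stage dry + payload = 11,011.9 + 4,170 = 15,181.9 kg.
v_e = Isp · g₀ = 292 × 9.80665 = 2863.5 m/s.
From the ideal rocket equation, Δv = v_e · ln(88,230/15,181.9) = 2863.5 × ln(5.812) = 2863.5 × 1.7598 ≈ 5039 m/s.

Δv ≈ 5040 m/s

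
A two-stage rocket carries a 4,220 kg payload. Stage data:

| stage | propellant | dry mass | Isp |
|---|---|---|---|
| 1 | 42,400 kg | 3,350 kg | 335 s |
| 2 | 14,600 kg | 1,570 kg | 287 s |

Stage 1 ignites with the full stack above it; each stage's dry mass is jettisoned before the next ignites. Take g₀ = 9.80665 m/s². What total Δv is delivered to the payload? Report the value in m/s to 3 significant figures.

Ignition mass of stage 1 = 42,400+3,350 + 14,600+1,570 + 4,220 = 66,140 kg.
Stage 1: m₀ = 66,140 kg, m_f = 66,140 − 42,400 = 23,740 kg; Δv = 335×9.80665×ln(2.786) = 3285.2×1.0246 ≈ 3366 m/s.
Stage 2: m₀ = 20,390 kg, m_f = 20,390 − 14,600 = 5,790 kg; Δv = 287×9.80665×ln(3.522) = 2814.5×1.2589 ≈ 3543 m/s.
Total Δv = 3366 + 3543 = 6909 m/s.

Δv ≈ 6910 m/s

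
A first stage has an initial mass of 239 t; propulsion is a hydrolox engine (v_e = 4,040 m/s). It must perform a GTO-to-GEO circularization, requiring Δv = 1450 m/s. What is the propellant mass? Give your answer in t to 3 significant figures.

propellant mass ≈ 72.1 t

m₀/m_f = exp(Δv / v_e) = exp(1450 / 4040.0) = exp(0.3589) = 1.4318.
m_f = 239 / 1.4318 = 166.923 t, so propellant = m₀ − m_f = 239 − 166.923 = 72.077 t.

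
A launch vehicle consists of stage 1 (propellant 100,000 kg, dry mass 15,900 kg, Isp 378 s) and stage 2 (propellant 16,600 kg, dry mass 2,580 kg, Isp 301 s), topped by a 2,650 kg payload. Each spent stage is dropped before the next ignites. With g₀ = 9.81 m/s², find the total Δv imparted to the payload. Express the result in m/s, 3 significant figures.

Δv ≈ 9020 m/s

Ignition mass of stage 1 = 100,000+15,900 + 16,600+2,580 + 2,650 = 137,730 kg.
Stage 1: m₀ = 137,730 kg, m_f = 137,730 − 100,000 = 37,730 kg; Δv = 378×9.81×ln(3.65) = 3708.2×1.2948 ≈ 4801 m/s.
Stage 2: m₀ = 21,830 kg, m_f = 21,830 − 16,600 = 5,230 kg; Δv = 301×9.81×ln(4.174) = 2952.8×1.4289 ≈ 4219 m/s.
Total Δv = 4801 + 4219 = 9020 m/s.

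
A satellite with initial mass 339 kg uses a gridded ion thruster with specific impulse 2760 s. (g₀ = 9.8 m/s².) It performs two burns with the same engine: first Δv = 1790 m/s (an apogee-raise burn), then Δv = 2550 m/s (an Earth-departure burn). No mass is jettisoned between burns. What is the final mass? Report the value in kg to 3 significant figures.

final mass ≈ 289 kg

v_e = Isp · g₀ = 2760 × 9.8 = 27048.0 m/s.
After the first burn: m = 339 × exp(−1790/27048.0) = 339 × 0.93596 = 317.29 kg.
After the second burn: m = 317.29 × exp(−2550/27048.0) = 317.29 × 0.91003 = 288.743 kg.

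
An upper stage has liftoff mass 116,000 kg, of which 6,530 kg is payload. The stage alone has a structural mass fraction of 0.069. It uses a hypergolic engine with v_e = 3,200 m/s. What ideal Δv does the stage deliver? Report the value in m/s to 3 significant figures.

Stage wet mass = m₀ − payload = 116,000 − 6,530 = 109,470 kg.
Stage dry mass = ε × stage wet mass = 0.069 × 109,470 = 7,553.43 kg.
Burnout mass m_f = stage dry + payload = 7,553.43 + 6,530 = 14,083.43 kg.
From the ideal rocket equation, Δv = v_e · ln(116,000/14,083.43) = 3200.0 × ln(8.237) = 3200.0 × 2.1086 ≈ 6747 m/s.

Δv ≈ 6750 m/s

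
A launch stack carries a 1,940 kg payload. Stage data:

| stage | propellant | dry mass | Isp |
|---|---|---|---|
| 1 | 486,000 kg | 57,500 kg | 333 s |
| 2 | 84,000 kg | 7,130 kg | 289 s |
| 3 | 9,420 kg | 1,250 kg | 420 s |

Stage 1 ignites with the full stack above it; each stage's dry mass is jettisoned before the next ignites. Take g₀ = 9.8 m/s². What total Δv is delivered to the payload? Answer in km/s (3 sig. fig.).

Ignition mass of stage 1 = 486,000+57,500 + 84,000+7,130 + 9,420+1,250 + 1,940 = 647,240 kg.
Stage 1: m₀ = 647,240 kg, m_f = 647,240 − 486,000 = 161,240 kg; Δv = 333×9.8×ln(4.014) = 3263.4×1.3898 ≈ 4536 m/s.
Stage 2: m₀ = 103,740 kg, m_f = 103,740 − 84,000 = 19,740 kg; Δv = 289×9.8×ln(5.255) = 2832.2×1.6592 ≈ 4699 m/s.
Stage 3: m₀ = 12,610 kg, m_f = 12,610 − 9,420 = 3,190 kg; Δv = 420×9.8×ln(3.953) = 4116.0×1.3745 ≈ 5657 m/s.
Total Δv = 4536 + 4699 + 5657 = 14892 m/s.

Δv ≈ 14.9 km/s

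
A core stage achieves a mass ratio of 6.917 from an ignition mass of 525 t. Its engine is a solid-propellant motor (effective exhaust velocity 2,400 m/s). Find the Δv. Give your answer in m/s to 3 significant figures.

Δv ≈ 4640 m/s

Δv = v_e · ln(6.917) = 2400.0 × 1.9340 ≈ 4641.6 m/s.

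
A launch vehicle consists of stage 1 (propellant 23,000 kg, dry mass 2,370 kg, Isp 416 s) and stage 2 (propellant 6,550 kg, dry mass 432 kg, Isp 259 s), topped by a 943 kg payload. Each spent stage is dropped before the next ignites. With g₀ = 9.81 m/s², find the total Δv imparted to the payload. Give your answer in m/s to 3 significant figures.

Ignition mass of stage 1 = 23,000+2,370 + 6,550+432 + 943 = 33,295 kg.
Stage 1: m₀ = 33,295 kg, m_f = 33,295 − 23,000 = 10,295 kg; Δv = 416×9.81×ln(3.234) = 4081.0×1.1737 ≈ 4790 m/s.
Stage 2: m₀ = 7,925 kg, m_f = 7,925 − 6,550 = 1,375 kg; Δv = 259×9.81×ln(5.764) = 2540.8×1.7516 ≈ 4450 m/s.
Total Δv = 4790 + 4450 = 9240 m/s.

Δv ≈ 9240 m/s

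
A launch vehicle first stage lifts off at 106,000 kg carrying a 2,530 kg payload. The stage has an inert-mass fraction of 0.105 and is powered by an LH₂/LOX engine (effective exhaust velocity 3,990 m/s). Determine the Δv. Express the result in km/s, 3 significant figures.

Stage wet mass = m₀ − payload = 106,000 − 2,530 = 103,470 kg.
Stage dry mass = ε × stage wet mass = 0.105 × 103,470 = 10,864.4 kg.
Burnout mass m_f = stage dry + payload = 10,864.4 + 2,530 = 13,394.4 kg.
Using Δv = v_e ln(m₀/m_f): Δv = v_e · ln(106,000/13,394.4) = 3990.0 × ln(7.914) = 3990.0 × 2.0686 ≈ 8254 m/s.

Δv ≈ 8.25 km/s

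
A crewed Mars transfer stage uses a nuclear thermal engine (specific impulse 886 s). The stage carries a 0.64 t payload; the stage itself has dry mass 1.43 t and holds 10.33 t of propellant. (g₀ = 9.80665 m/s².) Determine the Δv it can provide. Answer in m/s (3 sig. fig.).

Δv ≈ 15600 m/s

v_e = Isp · g₀ = 886 × 9.80665 = 8688.7 m/s.
m₀ = payload + dry + propellant = 0.64 + 1.43 + 10.33 = 12.4 t.
m_f = payload + dry = 0.64 + 1.43 = 2.07 t.
Using Δv = v_e ln(m₀/m_f): Δv = v_e · ln(m₀/m_f) = 8688.7 × ln(5.99) = 8688.7 × 1.7901 ≈ 15554.0 m/s.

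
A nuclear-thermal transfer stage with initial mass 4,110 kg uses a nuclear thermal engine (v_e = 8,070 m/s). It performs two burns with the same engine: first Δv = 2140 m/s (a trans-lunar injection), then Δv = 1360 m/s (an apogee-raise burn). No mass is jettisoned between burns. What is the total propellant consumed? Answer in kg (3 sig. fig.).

total propellant consumed ≈ 1450 kg

After the first burn: m = 4110 × exp(−2140/8070.0) = 4110 × 0.76707 = 3,152.66 kg.
After the second burn: m = 3,152.66 × exp(−1360/8070.0) = 3,152.66 × 0.84491 = 2,663.71 kg.
Total propellant = m₀ − m_final = 4110 − 2,663.71 = 1,446.29 kg.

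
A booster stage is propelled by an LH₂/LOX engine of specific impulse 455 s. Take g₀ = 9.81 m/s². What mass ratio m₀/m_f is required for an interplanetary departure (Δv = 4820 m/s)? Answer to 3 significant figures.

v_e = Isp · g₀ = 455 × 9.81 = 4463.6 m/s.
m₀/m_f = exp(Δv / v_e) = exp(4820 / 4463.6) = exp(1.0799) = 2.9443.

mass ratio ≈ 2.94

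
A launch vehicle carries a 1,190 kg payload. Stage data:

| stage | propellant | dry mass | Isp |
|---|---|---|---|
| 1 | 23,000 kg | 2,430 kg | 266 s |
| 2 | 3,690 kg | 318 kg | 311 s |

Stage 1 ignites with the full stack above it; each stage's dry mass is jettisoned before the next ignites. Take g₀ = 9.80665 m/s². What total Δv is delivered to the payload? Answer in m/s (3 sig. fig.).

Δv ≈ 7400 m/s

Ignition mass of stage 1 = 23,000+2,430 + 3,690+318 + 1,190 = 30,628 kg.
Stage 1: m₀ = 30,628 kg, m_f = 30,628 − 23,000 = 7,628 kg; Δv = 266×9.80665×ln(4.015) = 2608.6×1.3901 ≈ 3626 m/s.
Stage 2: m₀ = 5,198 kg, m_f = 5,198 − 3,690 = 1,508 kg; Δv = 311×9.80665×ln(3.447) = 3049.9×1.2375 ≈ 3774 m/s.
Total Δv = 3626 + 3774 = 7400 m/s.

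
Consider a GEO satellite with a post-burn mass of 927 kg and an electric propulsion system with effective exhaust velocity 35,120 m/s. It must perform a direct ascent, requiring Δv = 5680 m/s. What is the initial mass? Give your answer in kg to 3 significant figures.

By the Tsiolkovsky rocket equation, m₀/m_f = exp(Δv / v_e) = exp(5680 / 35120.0) = exp(0.1617) = 1.1755.
m₀ = m_f × 1.1755 = 927 × 1.1755 = 1,089.69 kg.

initial mass ≈ 1090 kg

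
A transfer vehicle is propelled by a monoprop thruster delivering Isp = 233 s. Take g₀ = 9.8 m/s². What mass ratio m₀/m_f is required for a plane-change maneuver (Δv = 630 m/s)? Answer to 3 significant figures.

mass ratio ≈ 1.32

v_e = Isp · g₀ = 233 × 9.8 = 2283.4 m/s.
From the ideal rocket equation, m₀/m_f = exp(Δv / v_e) = exp(630 / 2283.4) = exp(0.2759) = 1.3177.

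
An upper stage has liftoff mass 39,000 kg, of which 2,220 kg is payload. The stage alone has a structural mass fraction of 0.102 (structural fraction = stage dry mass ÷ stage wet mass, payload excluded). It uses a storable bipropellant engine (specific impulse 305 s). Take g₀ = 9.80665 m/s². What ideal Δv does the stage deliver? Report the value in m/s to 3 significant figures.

Stage wet mass = m₀ − payload = 39,000 − 2,220 = 36,780 kg.
Stage dry mass = ε × stage wet mass = 0.102 × 36,780 = 3,751.56 kg.
Burnout mass m_f = stage dry + payload = 3,751.56 + 2,220 = 5,971.56 kg.
v_e = Isp · g₀ = 305 × 9.80665 = 2991.0 m/s.
Using Δv = v_e ln(m₀/m_f): Δv = v_e · ln(39,000/5,971.56) = 2991.0 × ln(6.531) = 2991.0 × 1.8766 ≈ 5613 m/s.

Δv ≈ 5610 m/s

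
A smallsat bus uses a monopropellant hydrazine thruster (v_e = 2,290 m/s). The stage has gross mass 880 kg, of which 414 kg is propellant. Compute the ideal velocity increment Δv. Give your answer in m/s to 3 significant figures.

m_f = m₀ − m_prop = 880 − 414 = 466 kg.
Rocket equation: Δv = v_e · ln(m₀/m_f) = 2290.0 × ln(1.888) = 2290.0 × 0.6357 ≈ 1455.8 m/s.

Δv ≈ 1460 m/s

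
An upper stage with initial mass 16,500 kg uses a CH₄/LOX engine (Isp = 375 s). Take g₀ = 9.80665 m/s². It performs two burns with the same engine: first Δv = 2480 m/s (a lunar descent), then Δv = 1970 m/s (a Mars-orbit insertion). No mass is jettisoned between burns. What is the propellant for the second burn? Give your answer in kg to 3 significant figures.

propellant for the second burn ≈ 3490 kg

v_e = Isp · g₀ = 375 × 9.80665 = 3677.5 m/s.
After the first burn: m = 16500 × exp(−2480/3677.5) = 16500 × 0.50948 = 8,406.42 kg.
After the second burn: m = 8,406.42 × exp(−1970/3677.5) = 8,406.42 × 0.58526 = 4,919.94 kg.
Second-burn propellant = 8,406.42 − 4,919.94 = 3,486.48 kg.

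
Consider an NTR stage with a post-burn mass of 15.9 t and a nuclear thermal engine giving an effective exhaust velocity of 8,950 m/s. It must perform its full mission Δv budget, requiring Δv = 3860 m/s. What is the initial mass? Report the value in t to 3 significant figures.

Rocket equation: m₀/m_f = exp(Δv / v_e) = exp(3860 / 8950.0) = exp(0.4313) = 1.5392.
m₀ = m_f × 1.5392 = 15.9 × 1.5392 = 24.4733 t.

initial mass ≈ 24.5 t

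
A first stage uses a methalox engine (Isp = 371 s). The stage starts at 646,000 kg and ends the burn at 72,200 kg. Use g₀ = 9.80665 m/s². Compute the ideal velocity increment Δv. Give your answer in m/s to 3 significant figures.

v_e = Isp · g₀ = 371 × 9.80665 = 3638.3 m/s.
Δv = v_e · ln(m₀/m_f) = 3638.3 × ln(8.947) = 3638.3 × 2.1914 ≈ 7972.8 m/s.

Δv ≈ 7970 m/s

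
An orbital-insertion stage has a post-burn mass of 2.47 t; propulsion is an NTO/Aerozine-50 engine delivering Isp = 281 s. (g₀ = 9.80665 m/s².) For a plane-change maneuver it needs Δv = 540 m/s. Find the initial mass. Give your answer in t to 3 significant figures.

initial mass ≈ 3.00 t

v_e = Isp · g₀ = 281 × 9.80665 = 2755.7 m/s.
From the ideal rocket equation, m₀/m_f = exp(Δv / v_e) = exp(540 / 2755.7) = exp(0.1960) = 1.2165.
m₀ = m_f × 1.2165 = 2.47 × 1.2165 = 3.00476 t.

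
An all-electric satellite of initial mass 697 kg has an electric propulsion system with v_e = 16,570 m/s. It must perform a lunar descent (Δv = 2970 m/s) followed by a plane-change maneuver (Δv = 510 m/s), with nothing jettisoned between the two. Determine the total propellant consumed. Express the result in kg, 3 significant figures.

total propellant consumed ≈ 132 kg

After the first burn: m = 697 × exp(−2970/16570.0) = 697 × 0.83591 = 582.629 kg.
After the second burn: m = 582.629 × exp(−510/16570.0) = 582.629 × 0.96969 = 564.97 kg.
Total propellant = m₀ − m_final = 697 − 564.97 = 132.03 kg.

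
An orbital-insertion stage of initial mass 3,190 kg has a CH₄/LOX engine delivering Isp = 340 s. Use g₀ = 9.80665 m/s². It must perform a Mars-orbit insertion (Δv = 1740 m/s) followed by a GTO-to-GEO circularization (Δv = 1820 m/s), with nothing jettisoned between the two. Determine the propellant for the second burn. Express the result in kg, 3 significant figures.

v_e = Isp · g₀ = 340 × 9.80665 = 3334.3 m/s.
After the first burn: m = 3190 × exp(−1740/3334.3) = 3190 × 0.59342 = 1,893.01 kg.
After the second burn: m = 1,893.01 × exp(−1820/3334.3) = 1,893.01 × 0.57935 = 1,096.72 kg.
Second-burn propellant = 1,893.01 − 1,096.72 = 796.29 kg.

propellant for the second burn ≈ 796 kg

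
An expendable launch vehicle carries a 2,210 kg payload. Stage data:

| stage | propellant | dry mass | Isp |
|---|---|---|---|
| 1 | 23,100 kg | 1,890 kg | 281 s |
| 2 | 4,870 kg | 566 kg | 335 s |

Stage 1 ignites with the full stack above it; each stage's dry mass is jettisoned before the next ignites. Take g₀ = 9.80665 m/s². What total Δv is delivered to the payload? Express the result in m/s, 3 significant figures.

Ignition mass of stage 1 = 23,100+1,890 + 4,870+566 + 2,210 = 32,636 kg.
Stage 1: m₀ = 32,636 kg, m_f = 32,636 − 23,100 = 9,536 kg; Δv = 281×9.80665×ln(3.422) = 2755.7×1.2303 ≈ 3390 m/s.
Stage 2: m₀ = 7,646 kg, m_f = 7,646 − 4,870 = 2,776 kg; Δv = 335×9.80665×ln(2.754) = 3285.2×1.0132 ≈ 3328 m/s.
Total Δv = 3390 + 3328 = 6718 m/s.

Δv ≈ 6720 m/s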